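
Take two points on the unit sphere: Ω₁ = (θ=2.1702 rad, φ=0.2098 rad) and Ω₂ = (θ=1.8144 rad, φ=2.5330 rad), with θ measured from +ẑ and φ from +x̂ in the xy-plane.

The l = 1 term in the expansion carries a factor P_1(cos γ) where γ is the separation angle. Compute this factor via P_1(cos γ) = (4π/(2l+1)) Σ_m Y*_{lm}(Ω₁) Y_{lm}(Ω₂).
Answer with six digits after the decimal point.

-0.411527

Summing Y*_{l m}(θ₁,φ₁)·Y_{l m}(θ₂,φ₂) over m ∈ [−1, 1]; prefactor 4π/(2·1+1) = 4.188790:
  term(m=-1) = -0.06537 - 0.06983j   from Y*(Ω₁)=0.27901 + 0.05941j, Y(Ω₂)=-0.27509 - 0.19169j
  term(m=+0) = 0.03249 + 0.00000j   from Y*(Ω₁)=-0.27565 + 0.00000j, Y(Ω₂)=-0.11785 + 0.00000j
  term(m=+1) = -0.06537 + 0.06983j   from Y*(Ω₁)=-0.27901 + 0.05941j, Y(Ω₂)=0.27509 - 0.19169j
Accumulated sum -0.09824 + 0.00000j; after 4π/(2l+1) scaling, -0.41153 + 0.00000j ⇒ P_1 = -0.411527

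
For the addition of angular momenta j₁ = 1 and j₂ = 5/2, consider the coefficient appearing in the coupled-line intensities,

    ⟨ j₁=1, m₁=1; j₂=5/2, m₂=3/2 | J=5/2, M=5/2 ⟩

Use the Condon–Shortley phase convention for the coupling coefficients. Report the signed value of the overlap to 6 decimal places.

+√(2/7) ≈ +0.534522

triangle: 1!*1!*4!/7! = 24/5040
(j±m)!: 2!*0!*4!*1!*5!*0! = 5760
prefactor² = (2J+1)*Δ*N² = 1152/7
  k=0: +1/(0!*1!*0!*4!*1!*0!) = 1/24
Σ = 1/24  ⇒  CG² = 1152/7*(1/24)² = 2/7
CG = +√(2/7) = +0.534522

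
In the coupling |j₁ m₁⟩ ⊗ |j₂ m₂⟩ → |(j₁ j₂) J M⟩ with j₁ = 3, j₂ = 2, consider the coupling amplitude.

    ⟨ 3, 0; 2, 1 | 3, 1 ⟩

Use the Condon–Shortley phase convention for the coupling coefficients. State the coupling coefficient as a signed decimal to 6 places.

triangle: 2!*4!*2!/9! = 96/362880
(j±m)!: 3!*3!*3!*1!*4!*2! = 10368
prefactor² = (2J+1)*Δ*N² = 96/5
  k=1: −1/(1!*1!*2!*2!*2!*0!) = -1/8
  k=2: +1/(2!*0!*1!*1!*3!*1!) = 1/12
Σ = -1/24  ⇒  CG² = 96/5*(-1/24)² = 1/30
CG = −√(1/30) = -0.182574

-0.182574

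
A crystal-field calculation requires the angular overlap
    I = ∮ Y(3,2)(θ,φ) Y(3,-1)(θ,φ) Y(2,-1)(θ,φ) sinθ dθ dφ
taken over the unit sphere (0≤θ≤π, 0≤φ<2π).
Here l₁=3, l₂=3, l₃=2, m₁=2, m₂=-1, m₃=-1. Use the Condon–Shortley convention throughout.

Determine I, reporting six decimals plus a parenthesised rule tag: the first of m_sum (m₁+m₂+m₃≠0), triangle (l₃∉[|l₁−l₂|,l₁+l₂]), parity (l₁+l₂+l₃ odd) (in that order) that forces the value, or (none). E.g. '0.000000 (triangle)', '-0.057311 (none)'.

0.162868 (none)

Checks pass: Σm=0; 8 even; l₃=2∈[0,6].
(2·3+1)(2·3+1)(2·2+1) = 245
Δ: 4! 2! 2! / 9! → 1/3780
sum: t=1:−1/24 t=2:+1/4 t=3:−1/24 = 1/6
3j²(3 3 2; 0 0 0) = Δ·Π!·Σ² = 4/105  (sign +1)
sum: t=0:+1/48 t=1:−1/12 = -1/16
3j²(3 3 2; 2 -1 -1) = Δ·Π!·Σ² = 1/28  (sign +1)
combine: 4πI² = 245·4/105·1/28 = 1/3
take √, sign +1: I = 0.16286750
No selection rule forces the value: the integral is nonzero (none).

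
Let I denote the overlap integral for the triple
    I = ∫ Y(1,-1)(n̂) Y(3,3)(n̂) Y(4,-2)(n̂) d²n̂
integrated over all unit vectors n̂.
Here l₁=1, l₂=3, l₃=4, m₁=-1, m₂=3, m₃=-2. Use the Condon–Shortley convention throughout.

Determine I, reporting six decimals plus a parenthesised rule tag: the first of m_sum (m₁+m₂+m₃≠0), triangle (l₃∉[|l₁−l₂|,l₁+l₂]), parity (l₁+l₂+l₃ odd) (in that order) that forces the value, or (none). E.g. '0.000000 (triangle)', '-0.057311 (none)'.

Checks pass: Σm=0; 8 even; l₃=4∈[2,4].
(2·1+1)(2·3+1)(2·4+1) = 189
Δ: 0! 2! 6! / 9! → 1/252
sum: t=0:+1/36 = 1/36
3j²(1 3 4; 0 0 0) = Δ·Π!·Σ² = 4/63  (sign +1)
sum: t=0:+1/1440 = 1/1440
3j²(1 3 4; -1 3 -2) = Δ·Π!·Σ² = 1/252  (sign +1)
combine: 4πI² = 189·4/63·1/252 = 1/21
take √, sign +1: I = 0.06155813
No selection rule forces the value: the integral is nonzero (none).

0.061558 (none)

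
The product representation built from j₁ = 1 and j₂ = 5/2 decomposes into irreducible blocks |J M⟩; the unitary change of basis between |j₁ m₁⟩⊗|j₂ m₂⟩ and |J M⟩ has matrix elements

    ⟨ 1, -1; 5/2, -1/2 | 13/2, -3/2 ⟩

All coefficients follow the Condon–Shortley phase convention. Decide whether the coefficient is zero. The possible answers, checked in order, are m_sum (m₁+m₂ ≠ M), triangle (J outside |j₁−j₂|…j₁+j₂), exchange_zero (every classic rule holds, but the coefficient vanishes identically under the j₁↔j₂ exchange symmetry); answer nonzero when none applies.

m-sum: m₁+m₂ = -1+(-1/2) = -3/2, M = -3/2  ✓
triangle: need |j₁−j₂| ≤ J ≤ j₁+j₂, i.e. J ∈ [3/2, 7/2]; J = 13/2 is outside ✗ ⇒ coefficient is 0

triangle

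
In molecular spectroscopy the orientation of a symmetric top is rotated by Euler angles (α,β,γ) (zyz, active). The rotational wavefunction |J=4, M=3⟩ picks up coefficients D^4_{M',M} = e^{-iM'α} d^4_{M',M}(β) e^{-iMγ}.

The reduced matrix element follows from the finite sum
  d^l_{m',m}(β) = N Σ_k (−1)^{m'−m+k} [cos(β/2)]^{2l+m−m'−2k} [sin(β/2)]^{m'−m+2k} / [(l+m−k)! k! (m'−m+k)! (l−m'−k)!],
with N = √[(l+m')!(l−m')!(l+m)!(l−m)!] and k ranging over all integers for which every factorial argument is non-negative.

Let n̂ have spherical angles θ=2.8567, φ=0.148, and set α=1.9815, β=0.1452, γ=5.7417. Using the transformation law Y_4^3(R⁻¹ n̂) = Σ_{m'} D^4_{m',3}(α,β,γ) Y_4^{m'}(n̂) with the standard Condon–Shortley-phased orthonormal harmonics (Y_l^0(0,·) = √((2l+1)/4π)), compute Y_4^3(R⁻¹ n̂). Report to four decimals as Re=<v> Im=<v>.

Need the full column D^4_{m',3} for m'=−4..4 at α=1.9815, β=0.1452, γ=5.7417.
cos(β/2)=0.997366, sin(β/2)=0.072536
d^4_{-4,3}: single k=7 term ⇒ +0.000000;  D = -0.000000-0.000000i
d^4_{-3,3}: k∈[6..7] ⇒ +0.000001 -0.000000 = +0.000001;  D = +0.000000+0.000001i
d^4_{-2,3}: k∈[5..6] ⇒ +0.000022 -0.000000 = +0.000022;  D = +0.000017-0.000014i
d^4_{-1,3}: k∈[4..5] ⇒ +0.000362 -0.000001 = +0.000361;  D = -0.000323-0.000162i
d^4_{0,3}: k∈[3..4] ⇒ +0.004457 -0.000024 = +0.004433;  D = -0.000238+0.004427i
d^4_{1,3}: k∈[2..3] ⇒ +0.041106 -0.000362 = +0.040744;  D = +0.038174-0.014240i
d^4_{2,3}: k∈[1..2] ⇒ +0.266441 -0.004228 = +0.262213;  D = -0.182111-0.188656i
d^4_{3,3}: k∈[0..1] ⇒ +0.979119 -0.036252 = +0.942867;  D = -0.360511+0.871223i
d^4_{4,3}: single k=0 term ⇒ -0.201410;  D = -0.201376+0.003697i
Y_4^{m'}(θ=2.8567,φ=0.148) and Σ D·Y over m':
  (-0.0000-0.0000i)·(+0.0023-0.0015i)  (+0.0000+0.0000i)·(-0.0241+0.0115i)  (+0.0000-0.0000i)·(+0.1377-0.0420i)  (-0.0003-0.0002i)·(-0.4350+0.0649i)  (-0.0002+0.0044i)·(+0.5351+0.0000i)  (+0.0382-0.0142i)·(+0.4350+0.0649i)  (-0.1821-0.1887i)·(+0.1377+0.0420i)  (-0.3605+0.8712i)·(+0.0241+0.0115i)  (-0.2014+0.0037i)·(+0.0023+0.0015i)
Y_4^3(R⁻¹ n̂) = -0.018724-0.018373i

Re=-0.0187 Im=-0.0184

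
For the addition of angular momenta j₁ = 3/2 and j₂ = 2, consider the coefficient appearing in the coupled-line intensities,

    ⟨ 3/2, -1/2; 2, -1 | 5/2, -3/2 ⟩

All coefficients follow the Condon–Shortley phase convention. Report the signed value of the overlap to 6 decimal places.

+0.169031  (= +√(1/35))

√[6·1!2!3!/7! · 1!2!1!3!1!4!] = √(144/35)
  +(−1)^0/∏(0,1,2,1,0,2)! = 1/4  (running 1/4)
  +(−1)^1/∏(1,0,1,0,1,3)! = -1/6  (running 1/12)
⟨..|..⟩ = √(144/35)·(1/12) = +0.169031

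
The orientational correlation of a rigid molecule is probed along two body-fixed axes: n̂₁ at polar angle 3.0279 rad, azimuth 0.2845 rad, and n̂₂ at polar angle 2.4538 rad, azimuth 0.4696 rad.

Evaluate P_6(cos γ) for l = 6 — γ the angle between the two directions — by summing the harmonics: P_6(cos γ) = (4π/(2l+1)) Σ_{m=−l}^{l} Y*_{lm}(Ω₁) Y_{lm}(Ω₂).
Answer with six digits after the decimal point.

Addition theorem: P_6(cos γ) = (4π/13) Σ_m Y*_{lm}(Ω₁) Y_{lm}(Ω₂), m = −6…6:
  term(m=-6) = 0.00000 - 0.00000j   from Y*(Ω₁)=-0.00000 + 0.00000j, Y(Ω₂)=-0.02998 - 0.01007j
  term(m=-5) = 0.00000 - 0.00000j   from Y*(Ω₁)=-0.00000 - 0.00003j, Y(Ω₂)=0.09350 + 0.09504j
  term(m=-4) = 0.00014 - 0.00013j   from Y*(Ω₁)=0.00024 + 0.00053j, Y(Ω₂)=-0.09767 - 0.30745j
  term(m=-3) = 0.00290 - 0.00180j   from Y*(Ω₁)=-0.00488 - 0.00560j, Y(Ω₂)=-0.07408 + 0.45328j
  term(m=-2) = 0.01591 - 0.00617j   from Y*(Ω₁)=0.05434 + 0.03475j, Y(Ω₂)=0.15618 - 0.21349j
  term(m=-1) = -0.07990 + 0.01496j   from Y*(Ω₁)=-0.33615 - 0.09830j, Y(Ω₂)=0.20698 - 0.10504j
  term(m=+0) = -0.30513 + 0.00000j   from Y*(Ω₁)=0.88361 + 0.00000j, Y(Ω₂)=-0.34532 + 0.00000j
  term(m=+1) = -0.07990 - 0.01496j   from Y*(Ω₁)=0.33615 - 0.09830j, Y(Ω₂)=-0.20698 - 0.10504j
  term(m=+2) = 0.01591 + 0.00617j   from Y*(Ω₁)=0.05434 - 0.03475j, Y(Ω₂)=0.15618 + 0.21349j
  term(m=+3) = 0.00290 + 0.00180j   from Y*(Ω₁)=0.00488 - 0.00560j, Y(Ω₂)=0.07408 + 0.45328j
  term(m=+4) = 0.00014 + 0.00013j   from Y*(Ω₁)=0.00024 - 0.00053j, Y(Ω₂)=-0.09767 + 0.30745j
  term(m=+5) = 0.00000 + 0.00000j   from Y*(Ω₁)=0.00000 - 0.00003j, Y(Ω₂)=-0.09350 + 0.09504j
  term(m=+6) = 0.00000 + 0.00000j   from Y*(Ω₁)=-0.00000 - 0.00000j, Y(Ω₂)=-0.02998 + 0.01007j
Accumulated sum -0.42704 + 0.00000j; after 4π/(2l+1) scaling, -0.41280 + 0.00000j ⇒ P_6 = -0.412797

-0.412797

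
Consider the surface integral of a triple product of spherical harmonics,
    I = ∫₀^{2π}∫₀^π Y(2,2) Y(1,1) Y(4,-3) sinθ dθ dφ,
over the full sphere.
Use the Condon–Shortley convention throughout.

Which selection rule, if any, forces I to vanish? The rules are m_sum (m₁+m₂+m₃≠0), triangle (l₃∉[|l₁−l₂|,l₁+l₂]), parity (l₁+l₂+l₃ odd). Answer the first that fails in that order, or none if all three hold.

triangle

Σmᵢ = 0  ✓
l₃∈[|l₁−l₂|,l₁+l₂]=[1,3] required, l₃=4 fails  ✗
Σlᵢ = 7 ⇒ odd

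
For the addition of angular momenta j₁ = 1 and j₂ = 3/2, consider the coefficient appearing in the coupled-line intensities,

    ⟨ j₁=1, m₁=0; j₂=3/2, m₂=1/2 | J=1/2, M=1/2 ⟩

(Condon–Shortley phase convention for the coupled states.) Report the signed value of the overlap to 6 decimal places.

√[2·2!0!1!/4! · 1!1!2!1!1!0!] = √(1/3)
  +(−1)^1/∏(1,1,0,1,0,0)! = -1  (running -1)
⟨..|..⟩ = √(1/3)·(-1) = -0.577350

−√(1/3) = -0.577350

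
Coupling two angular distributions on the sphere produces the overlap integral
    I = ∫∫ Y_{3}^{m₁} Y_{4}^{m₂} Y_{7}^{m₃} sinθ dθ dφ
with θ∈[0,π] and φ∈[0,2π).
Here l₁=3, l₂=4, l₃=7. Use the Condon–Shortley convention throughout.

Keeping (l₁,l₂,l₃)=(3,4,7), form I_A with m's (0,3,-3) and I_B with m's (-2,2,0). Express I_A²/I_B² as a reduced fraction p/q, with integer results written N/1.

l's match ⇒ only the (l;m) 3-j factors differ between A and B.
A: triangle coeff Δ(3,4,7) = 1/45045; Σ_t [0,0]: t=0:+1/181440 = 1/181440; (3j)²=32/3003 [(3 4 7; 0 3 -3)], sign=+1
B: triangle coeff Δ(3,4,7) = 1/45045; Σ_t [0,0]: t=0:+1/172800 = 1/172800; (3j)²=7/2145 [(3 4 7; -2 2 0)], sign=-1
I_A²/I_B² = (32/3003)/(7/2145) = 160/49

160/49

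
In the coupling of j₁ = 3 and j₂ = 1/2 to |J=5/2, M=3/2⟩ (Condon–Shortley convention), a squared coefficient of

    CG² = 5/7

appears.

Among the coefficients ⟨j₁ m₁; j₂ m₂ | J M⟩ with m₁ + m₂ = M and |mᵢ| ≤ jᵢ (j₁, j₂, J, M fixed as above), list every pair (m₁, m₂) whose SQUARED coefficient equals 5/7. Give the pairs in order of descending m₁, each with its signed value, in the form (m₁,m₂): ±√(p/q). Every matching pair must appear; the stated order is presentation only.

(2,-1/2): +√(5/7)

Admissible pairs with m₁+m₂ = M = 3/2: (1,1/2), (2,-1/2)
  (m₁,m₂)=(2,-1/2): CG² = 5/7, CG = +√(5/7)   ← matches the target
  (m₁,m₂)=(1,1/2): CG² = 2/7, CG = −√(2/7)
Pairs with CG² = 5/7: (2,-1/2): +√(5/7)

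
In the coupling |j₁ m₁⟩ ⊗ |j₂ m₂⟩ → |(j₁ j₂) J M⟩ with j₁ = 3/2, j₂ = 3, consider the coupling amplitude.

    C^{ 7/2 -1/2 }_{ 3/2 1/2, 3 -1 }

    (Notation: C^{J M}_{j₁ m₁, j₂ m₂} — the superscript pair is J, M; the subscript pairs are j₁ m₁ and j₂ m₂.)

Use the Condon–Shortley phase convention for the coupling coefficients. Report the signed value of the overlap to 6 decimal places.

+0.534522  (= +√(2/7))

j₁+j₂−J=1  J+j₁−j₂=2  J−j₁+j₂=5  j₁+j₂+J+1=9
(j₁±m₁, j₂±m₂, J±M) = (2,1,2,4,3,4)
P² = 512/7
sum k=0..1:
  [0] +1/12 = 1/12
  [1] −1/48 = -1/48
S = 1/16
C² = P²·S² = 2/7 ; C = +0.534522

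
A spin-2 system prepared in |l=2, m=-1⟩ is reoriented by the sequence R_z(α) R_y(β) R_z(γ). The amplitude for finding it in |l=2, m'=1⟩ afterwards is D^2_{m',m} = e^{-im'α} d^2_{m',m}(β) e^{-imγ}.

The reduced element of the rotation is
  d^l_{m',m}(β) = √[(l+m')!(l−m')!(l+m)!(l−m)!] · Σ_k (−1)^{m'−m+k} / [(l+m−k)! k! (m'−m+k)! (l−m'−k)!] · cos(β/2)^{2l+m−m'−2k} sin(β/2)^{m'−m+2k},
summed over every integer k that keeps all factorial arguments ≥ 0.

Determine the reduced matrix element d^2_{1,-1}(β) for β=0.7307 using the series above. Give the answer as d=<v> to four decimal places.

d=0.3178

d^2_{1,-1}(β=0.7307) via the finite sum:
With c≡cos(β/2)=0.933999 and s≡sin(β/2)=0.357276, N=[6·1·1·6]^{1/2}=6.000000
k∈{0,1} keeps every argument non-negative
  k=0: (−1)^2·6.0000/(2)·0.9340^2·0.3573^2 = +0.334058
  k=1: (−1)^3·6.0000/(6)·0.9340^0·0.3573^4 = -0.016294
d^2_{1,-1}(0.7307) = +0.334058 -0.016294 = +0.317765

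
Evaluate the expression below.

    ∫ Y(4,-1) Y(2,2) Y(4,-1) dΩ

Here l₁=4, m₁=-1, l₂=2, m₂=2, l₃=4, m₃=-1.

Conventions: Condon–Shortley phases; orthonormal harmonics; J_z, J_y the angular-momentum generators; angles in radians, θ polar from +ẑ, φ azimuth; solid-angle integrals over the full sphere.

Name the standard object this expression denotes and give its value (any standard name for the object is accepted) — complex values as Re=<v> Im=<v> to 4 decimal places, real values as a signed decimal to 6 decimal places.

Gaunt coefficient, +0.200662

This is a Gaunt coefficient — the integral of a triple product of spherical harmonics over the sphere.
Rules hold: Σm=0, L=10 even, 2≤4≤6.
N = 9·5·9 = 405
Δ = 2!·6!·2!/11! = 1/13860
Racah Σ t=0..2: t=0:+1/192 t=1:−1/36 t=2:+1/192 = -5/288
⇒ 3j(4 2 4; 0 0 0)² = 20/693, sgn -1
Racah Σ t=2..2: t=2:+1/144 = 1/144
⇒ 3j(4 2 4; -1 2 -1)² = 10/231, sgn -1
4πI² = N·(3j₀)²·(3jₘ)² = 3000/5929
I = +1·√(0.505988/4π) = 0.20066192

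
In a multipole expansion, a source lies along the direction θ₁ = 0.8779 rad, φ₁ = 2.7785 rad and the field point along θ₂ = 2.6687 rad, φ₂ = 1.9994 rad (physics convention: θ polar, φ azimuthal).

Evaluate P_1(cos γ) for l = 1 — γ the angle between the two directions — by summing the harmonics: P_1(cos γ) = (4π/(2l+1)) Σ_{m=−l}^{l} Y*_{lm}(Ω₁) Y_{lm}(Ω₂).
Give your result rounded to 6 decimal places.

-0.319317

Addition theorem: P_1(cos γ) = (4π/3) Σ_m Y*_{lm}(Ω₁) Y_{lm}(Ω₂), m = −1…1:
  term(m=-1) = 0.02976 + 0.02939j   from Y*(Ω₁)=-0.24849 + 0.09441j, Y(Ω₂)=-0.06540 - 0.14313j
  term(m=+0) = -0.13576 + 0.00000j   from Y*(Ω₁)=0.31210 + 0.00000j, Y(Ω₂)=-0.43498 + 0.00000j
  term(m=+1) = 0.02976 - 0.02939j   from Y*(Ω₁)=0.24849 + 0.09441j, Y(Ω₂)=0.06540 - 0.14313j
Total Σ_m = -0.07623 + 0.00000j. Multiply by 4.188790: -0.31932 + 0.00000j. P_1(cos γ) = -0.319317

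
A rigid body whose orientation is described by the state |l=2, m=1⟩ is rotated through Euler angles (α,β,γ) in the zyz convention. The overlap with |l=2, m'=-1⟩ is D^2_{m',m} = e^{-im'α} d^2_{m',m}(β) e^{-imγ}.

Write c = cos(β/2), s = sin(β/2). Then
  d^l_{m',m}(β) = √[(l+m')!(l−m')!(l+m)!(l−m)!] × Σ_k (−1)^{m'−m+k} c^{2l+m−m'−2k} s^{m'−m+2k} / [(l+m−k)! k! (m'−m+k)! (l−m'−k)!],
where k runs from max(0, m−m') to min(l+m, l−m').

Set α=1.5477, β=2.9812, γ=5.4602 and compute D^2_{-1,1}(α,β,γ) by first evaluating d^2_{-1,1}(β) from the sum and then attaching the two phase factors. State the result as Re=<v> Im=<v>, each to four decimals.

Re=0.6944 Im=-0.6745

First d^2_{-1,1}(β=2.9812), then the phase factors e^{-i(-1)α} and e^{-i(1)γ}:
c=cos(2.981200/2)=0.080110, s=sin(2.981200/2)=0.996786; N=√[1·6·6·1]=6.000000
k: max(0,(1)−(-1))=2 … min(2+(1),2−(-1))=3
  k=2: (−1)^0·6.0000/(2)·0.0801^2·0.9968^2 = +0.019129
  k=3: (−1)^1·6.0000/(6)·0.0801^0·0.9968^4 = -0.987206
d^2_{-1,1}(2.9812) = +0.019129 -0.987206 = -0.968076
D = (+0.023094+0.999733i)·(-0.968076)·(+0.680035+0.733179i) = +0.694381-0.674542i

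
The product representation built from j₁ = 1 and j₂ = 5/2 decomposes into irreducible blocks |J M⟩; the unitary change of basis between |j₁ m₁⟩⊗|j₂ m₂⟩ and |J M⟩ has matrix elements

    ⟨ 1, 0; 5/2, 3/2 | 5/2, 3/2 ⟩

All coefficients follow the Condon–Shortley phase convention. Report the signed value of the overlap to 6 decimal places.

√[6·1!1!4!/7! · 1!1!4!1!4!1!] = √(576/35)
  +(−1)^0/∏(0,1,1,4,0,0)! = 1/24  (running 1/24)
  +(−1)^1/∏(1,0,0,3,1,1)! = -1/6  (running -1/8)
⟨..|..⟩ = √(576/35)·(-1/8) = -0.507093

−√(9/35) ≈ -0.507093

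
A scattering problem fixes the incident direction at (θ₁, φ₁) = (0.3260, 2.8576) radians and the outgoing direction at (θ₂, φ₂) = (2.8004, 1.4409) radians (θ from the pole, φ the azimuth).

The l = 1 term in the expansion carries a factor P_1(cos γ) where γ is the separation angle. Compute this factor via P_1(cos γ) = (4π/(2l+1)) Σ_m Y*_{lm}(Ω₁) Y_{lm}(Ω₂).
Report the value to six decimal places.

-0.876275

Term-by-term m-sum for l=1 (normalisation 4π/3 = 4.188790):
  m=-1: (-0.10621 + 0.03100j) × (0.01497 - 0.11463j) = 0.00196 + 0.01264j  (running Σ = 0.00196 + 0.01264j)
  m=0: (0.46287 + 0.00000j) × (-0.46044 + 0.00000j) = -0.21312 + 0.00000j  (running Σ = -0.21116 + 0.01264j)
  m=1: (0.10621 + 0.03100j) × (-0.01497 - 0.11463j) = 0.00196 - 0.01264j  (running Σ = -0.20920 + 0.00000j)
Accumulated sum -0.20920 + 0.00000j; after 4π/(2l+1) scaling, -0.87628 + 0.00000j ⇒ P_1 = -0.876275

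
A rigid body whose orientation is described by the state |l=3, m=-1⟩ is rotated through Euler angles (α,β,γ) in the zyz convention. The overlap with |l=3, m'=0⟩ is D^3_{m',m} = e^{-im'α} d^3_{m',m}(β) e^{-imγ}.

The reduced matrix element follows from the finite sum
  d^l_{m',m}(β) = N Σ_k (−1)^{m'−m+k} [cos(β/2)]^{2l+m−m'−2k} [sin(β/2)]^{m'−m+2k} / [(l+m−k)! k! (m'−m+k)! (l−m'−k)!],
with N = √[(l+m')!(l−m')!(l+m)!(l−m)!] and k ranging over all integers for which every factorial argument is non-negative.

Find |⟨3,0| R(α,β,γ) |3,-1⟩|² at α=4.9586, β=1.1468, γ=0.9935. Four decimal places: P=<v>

P=0.0037

Split into d^3_{0,-1}(β=1.1468) × two z-phases.
Half-angle: c=0.840061, s=0.542491. N=√(6·6·2·24)=41.569219
Admissible k: 0..2 (factorial args all ≥0)
  k=0: (−1)^1·41.5692/(12)·0.8401^5·0.5425^1 = -0.786210
  k=1: (−1)^2·41.5692/(4)·0.8401^3·0.5425^3 = +0.983611
  k=2: (−1)^3·41.5692/(12)·0.8401^1·0.5425^5 = -0.136731
d^3_{0,-1}(1.1468) = -0.786210 +0.983611 -0.136731 = +0.060671
|D^3_{0,-1}|² = |d^3_{0,-1}(β)|² = (+0.060671)² = 0.003681 (the z-rotation phases have unit modulus)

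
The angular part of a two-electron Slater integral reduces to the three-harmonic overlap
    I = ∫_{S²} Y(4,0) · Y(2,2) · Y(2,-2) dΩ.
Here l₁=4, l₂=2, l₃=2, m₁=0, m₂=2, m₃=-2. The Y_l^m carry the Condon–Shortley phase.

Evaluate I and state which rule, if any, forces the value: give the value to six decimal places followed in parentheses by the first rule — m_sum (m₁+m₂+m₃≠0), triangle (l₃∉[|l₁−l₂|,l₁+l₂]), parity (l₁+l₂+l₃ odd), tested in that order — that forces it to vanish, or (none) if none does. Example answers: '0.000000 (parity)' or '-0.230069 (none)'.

0.040299 (none)

Rules hold: Σm=0, L=8 even, 2≤2≤6.
N = 9·5·5 = 225
Δ = 4!·4!·0!/9! = 1/630
Racah Σ t=2..2: t=2:+1/16 = 1/16
⇒ 3j(4 2 2; 0 0 0)² = 2/35, sgn +1
Racah Σ t=4..4: t=4:+1/576 = 1/576
⇒ 3j(4 2 2; 0 2 -2)² = 1/630, sgn +1
4πI² = N·(3j₀)²·(3jₘ)² = 1/49
I = +1·√(0.0204082/4π) = 0.04029926
No selection rule forces the value: the integral is nonzero (none).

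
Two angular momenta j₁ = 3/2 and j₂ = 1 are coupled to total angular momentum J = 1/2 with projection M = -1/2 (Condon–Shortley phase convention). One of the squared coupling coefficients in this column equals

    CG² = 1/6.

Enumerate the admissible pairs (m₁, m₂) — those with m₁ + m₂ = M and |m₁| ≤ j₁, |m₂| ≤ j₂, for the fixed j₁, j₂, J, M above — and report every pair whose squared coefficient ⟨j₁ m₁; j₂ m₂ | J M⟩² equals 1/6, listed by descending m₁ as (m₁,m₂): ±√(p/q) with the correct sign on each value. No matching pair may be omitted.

(1/2,-1): +√(1/6)

Admissible pairs with m₁+m₂ = M = -1/2: (-3/2,1), (-1/2,0), (1/2,-1)
  (m₁,m₂)=(1/2,-1): CG² = 1/6, CG = +√(1/6)   ← matches the target
  (m₁,m₂)=(-1/2,0): CG² = 1/3, CG = −√(1/3)
  (m₁,m₂)=(-3/2,1): CG² = 1/2, CG = +√(1/2)
Pairs with CG² = 1/6: (1/2,-1): +√(1/6)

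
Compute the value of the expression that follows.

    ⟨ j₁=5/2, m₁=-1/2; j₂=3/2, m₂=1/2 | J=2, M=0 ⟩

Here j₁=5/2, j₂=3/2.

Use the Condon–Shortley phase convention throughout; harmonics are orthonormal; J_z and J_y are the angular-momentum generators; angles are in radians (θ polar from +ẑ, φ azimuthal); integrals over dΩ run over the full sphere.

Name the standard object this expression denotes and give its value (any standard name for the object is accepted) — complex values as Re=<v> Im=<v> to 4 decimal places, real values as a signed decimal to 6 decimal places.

This is a Clebsch–Gordan (vector-coupling) coefficient.
j₁+j₂−J=2  J+j₁−j₂=3  J−j₁+j₂=1  j₁+j₂+J+1=7
(j₁±m₁, j₂±m₂, J±M) = (2,3,2,1,2,2)
P² = 8/7
sum k=1..2:
  [1] −1/2 = -1/2
  [2] +1/4 = 1/4
S = -1/4
C² = P²·S² = 1/14 ; C = -0.267261

Clebsch–Gordan coefficient, −√(1/14) ≈ -0.267261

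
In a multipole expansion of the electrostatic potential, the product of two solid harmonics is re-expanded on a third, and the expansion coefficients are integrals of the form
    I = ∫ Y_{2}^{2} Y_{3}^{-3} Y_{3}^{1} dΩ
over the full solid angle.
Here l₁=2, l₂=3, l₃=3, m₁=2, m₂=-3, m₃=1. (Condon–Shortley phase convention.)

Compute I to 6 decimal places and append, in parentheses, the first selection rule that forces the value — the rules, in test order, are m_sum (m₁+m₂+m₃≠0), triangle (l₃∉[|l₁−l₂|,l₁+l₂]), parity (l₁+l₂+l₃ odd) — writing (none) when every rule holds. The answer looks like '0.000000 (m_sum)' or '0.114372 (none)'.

Rules hold: Σm=0, L=8 even, 1≤3≤5.
N = 5·7·7 = 245
Δ = 2!·2!·4!/9! = 1/3780
Racah Σ t=0..2: t=0:+1/24 t=1:−1/4 t=2:+1/24 = -1/6
⇒ 3j(2 3 3; 0 0 0)² = 4/105, sgn +1
Racah Σ t=0..0: t=0:+1/96 = 1/96
⇒ 3j(2 3 3; 2 -3 1)² = 1/42, sgn +1
4πI² = N·(3j₀)²·(3jₘ)² = 2/9
I = +1·√(0.222222/4π) = 0.13298076
No selection rule forces the value: the integral is nonzero (none).

0.132981 (none)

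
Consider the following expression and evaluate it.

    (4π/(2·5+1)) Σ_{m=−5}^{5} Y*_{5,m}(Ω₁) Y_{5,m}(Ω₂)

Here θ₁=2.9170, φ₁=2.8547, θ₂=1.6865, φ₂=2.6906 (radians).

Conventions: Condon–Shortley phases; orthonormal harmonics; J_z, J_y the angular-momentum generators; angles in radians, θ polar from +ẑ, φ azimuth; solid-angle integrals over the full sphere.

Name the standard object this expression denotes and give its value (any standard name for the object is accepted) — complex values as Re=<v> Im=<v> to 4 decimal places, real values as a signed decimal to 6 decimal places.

This sum is the spherical-harmonic addition theorem: it equals the Legendre polynomial P_l(cos γ) of the angle γ between the two directions.
Expand P_5 via completeness: Σ_{m} conj(Y_{5,m}) at Ω₁ times Y_{5,m} at Ω₂ —
  term(m=-5) = (0.000078, 0.000083)   from Y*(Ω₁)=(-0.000035, 0.000252), Y(Ω₂)=(0.283668, -0.347813)
  term(m=-4) = (0.000460, 0.000354)   from Y*(Ω₁)=(-0.001446, 0.003209), Y(Ω₂)=(0.038116, -0.160491)
  term(m=-3) = (-0.007590, -0.004071)   from Y*(Ω₁)=(-0.018818, 0.021888), Y(Ω₂)=(0.064480, 0.291332)
  term(m=-2) = (-0.026614, -0.009063)   from Y*(Ω₁)=(-0.127408, 0.082347), Y(Ω₂)=(0.114913, 0.145401)
  term(m=-1) = (0.121892, 0.020184)   from Y*(Ω₁)=(-0.455836, 0.134486), Y(Ω₂)=(-0.233973, -0.113308)
  term(m=+0) = (0.116535, 0.000000)   from Y*(Ω₁)=(-0.613096, -0.000000), Y(Ω₂)=(-0.190076, 0.000000)
  term(m=+1) = (0.121892, -0.020184)   from Y*(Ω₁)=(0.455836, 0.134486), Y(Ω₂)=(0.233973, -0.113308)
  term(m=+2) = (-0.026614, 0.009063)   from Y*(Ω₁)=(-0.127408, -0.082347), Y(Ω₂)=(0.114913, -0.145401)
  term(m=+3) = (-0.007590, 0.004071)   from Y*(Ω₁)=(0.018818, 0.021888), Y(Ω₂)=(-0.064480, 0.291332)
  term(m=+4) = (0.000460, -0.000354)   from Y*(Ω₁)=(-0.001446, -0.003209), Y(Ω₂)=(0.038116, 0.160491)
  term(m=+5) = (0.000078, -0.000083)   from Y*(Ω₁)=(0.000035, 0.000252), Y(Ω₂)=(-0.283668, -0.347813)
Total Σ_m = (0.292986, -0.000000). Multiply by 1.142397: (0.334706, -0.000000). P_5(cos γ) = 0.334706

Legendre polynomial (addition theorem), +0.334706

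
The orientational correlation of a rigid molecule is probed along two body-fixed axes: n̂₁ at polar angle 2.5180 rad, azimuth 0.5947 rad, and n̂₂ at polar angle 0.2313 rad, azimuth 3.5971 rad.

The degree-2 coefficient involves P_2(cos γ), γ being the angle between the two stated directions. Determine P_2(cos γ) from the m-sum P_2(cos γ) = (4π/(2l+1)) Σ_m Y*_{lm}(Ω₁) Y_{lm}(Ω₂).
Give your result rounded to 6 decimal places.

Term-by-term m-sum for l=2 (normalisation 4π/5 = 2.513274):
  m=-2: Y*=+0.049029+0.122256i  Y=+0.012443-0.016039i  product +0.002571+0.000735i
  m=-1: Y*=-0.303349-0.205181i  Y=-0.154808+0.075835i  product +0.062521+0.008759i
  m=+0: Y*=+0.308134-0.000000i  Y=+0.581059+0.000000i  product +0.179044+0.000000i
  m=+1: Y*=+0.303349-0.205181i  Y=+0.154808+0.075835i  product +0.062521-0.008759i
  m=+2: Y*=+0.049029-0.122256i  Y=+0.012443+0.016039i  product +0.002571-0.000735i
Total Σ_m = +0.309228+0.000000i. Multiply by 2.513274: +0.777174+0.000000i. P_2(cos γ) = 0.777174

0.777174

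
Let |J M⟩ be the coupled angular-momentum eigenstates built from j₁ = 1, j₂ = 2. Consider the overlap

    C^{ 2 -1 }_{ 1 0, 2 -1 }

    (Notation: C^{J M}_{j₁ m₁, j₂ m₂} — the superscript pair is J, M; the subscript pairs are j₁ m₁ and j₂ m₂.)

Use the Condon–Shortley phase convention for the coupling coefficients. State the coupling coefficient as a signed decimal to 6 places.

triangle: 1!×1!×3!/6! = 6/720
(j±m)!: 1!×1!×1!×3!×1!×3! = 36
prefactor² = (2J+1)×Δ×N² = 3/2
  k=0: +1/(0!×1!×1!×1!×0!×2!) = 1/2
  k=1: −1/(1!×0!×0!×0!×1!×3!) = -1/6
Σ = 1/3  ⇒  CG² = 3/2×(1/3)² = 1/6
CG = +√(1/6) = +0.408248

+√(1/6) ≈ +0.408248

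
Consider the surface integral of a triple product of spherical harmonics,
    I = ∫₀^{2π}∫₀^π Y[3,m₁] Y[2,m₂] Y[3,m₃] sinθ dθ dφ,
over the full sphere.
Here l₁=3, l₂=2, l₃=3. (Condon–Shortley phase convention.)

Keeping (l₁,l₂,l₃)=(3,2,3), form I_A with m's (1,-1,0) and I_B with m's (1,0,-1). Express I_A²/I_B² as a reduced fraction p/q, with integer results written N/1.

Shared (l₁,l₂,l₃)=(3,2,3): N and (l;000)² cancel in I_A²/I_B².
A: Δ = 2!·4!·2!/9! = 1/3780; Racah Σ t=0..1: t=0:+1/8 t=1:−1/12 = 1/24; ⇒ 3j(3 2 3; 1 -1 0)² = 1/210, sgn -1
B: Δ = 2!·4!·2!/9! = 1/3780; Racah Σ t=0..2: t=0:+1/16 t=1:−1/6 t=2:+1/96 = -3/32; ⇒ 3j(3 2 3; 1 0 -1)² = 3/140, sgn -1
I_A²/I_B² = (1/210)/(3/140) = 2/9

2/9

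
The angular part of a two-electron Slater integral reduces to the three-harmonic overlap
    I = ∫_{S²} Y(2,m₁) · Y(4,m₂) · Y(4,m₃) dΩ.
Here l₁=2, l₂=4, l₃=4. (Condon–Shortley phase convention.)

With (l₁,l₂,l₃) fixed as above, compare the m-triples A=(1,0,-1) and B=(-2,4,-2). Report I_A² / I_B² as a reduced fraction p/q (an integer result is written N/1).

5/28

Shared (l₁,l₂,l₃)=(2,4,4): N and (l;000)² cancel in I_A²/I_B².
A: Δ = 2!·2!·6!/11! = 1/13860; Racah Σ t=0..1: t=0:+1/96 t=1:−1/72 = -1/288; ⇒ 3j(2 4 4; 1 0 -1)² = 1/462, sgn +1
B: Δ = 2!·2!·6!/11! = 1/13860; Racah Σ t=2..2: t=2:+1/2880 = 1/2880; ⇒ 3j(2 4 4; -2 4 -2)² = 2/165, sgn +1
I_A²/I_B² = (1/462)/(2/165) = 5/28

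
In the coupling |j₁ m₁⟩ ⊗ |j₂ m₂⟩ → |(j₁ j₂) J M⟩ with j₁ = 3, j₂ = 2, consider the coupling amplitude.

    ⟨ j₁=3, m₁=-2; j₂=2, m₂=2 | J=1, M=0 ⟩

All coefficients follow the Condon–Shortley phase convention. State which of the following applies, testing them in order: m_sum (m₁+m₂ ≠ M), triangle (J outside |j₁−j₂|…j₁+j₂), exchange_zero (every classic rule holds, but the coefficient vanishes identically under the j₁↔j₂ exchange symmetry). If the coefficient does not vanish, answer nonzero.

nonzero

m-sum: m₁+m₂ = -2+2 = 0, M = 0  ✓
triangle: |j₁−j₂| = 1 ≤ J = 1 ≤ j₁+j₂ = 5  ✓
exchange: j₁≠j₂ or m₁≠m₂ — the exchange symmetry imposes no constraint here
value check: CG = +√(1/7) = +0.377964 ≠ 0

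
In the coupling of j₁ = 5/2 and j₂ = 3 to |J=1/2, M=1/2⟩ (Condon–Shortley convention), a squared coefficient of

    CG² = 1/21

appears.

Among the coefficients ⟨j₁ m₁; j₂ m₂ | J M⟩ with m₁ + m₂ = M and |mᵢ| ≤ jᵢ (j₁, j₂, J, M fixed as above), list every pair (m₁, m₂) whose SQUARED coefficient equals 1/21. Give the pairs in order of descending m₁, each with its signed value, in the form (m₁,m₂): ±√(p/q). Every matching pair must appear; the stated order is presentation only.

Admissible pairs with m₁+m₂ = M = 1/2: (-5/2,3), (-3/2,2), (-1/2,1), (1/2,0), (3/2,-1), (5/2,-2)
  (m₁,m₂)=(5/2,-2): CG² = 1/21, CG = +√(1/21)   ← matches the target
  (m₁,m₂)=(3/2,-1): CG² = 2/21, CG = −√(2/21)
  (m₁,m₂)=(1/2,0): CG² = 1/7, CG = +√(1/7)
  (m₁,m₂)=(-1/2,1): CG² = 4/21, CG = −√(4/21)
  (m₁,m₂)=(-3/2,2): CG² = 5/21, CG = +√(5/21)
  (m₁,m₂)=(-5/2,3): CG² = 2/7, CG = −√(2/7)
Pairs with CG² = 1/21: (5/2,-2): +√(1/21)

(5/2,-2): +√(1/21)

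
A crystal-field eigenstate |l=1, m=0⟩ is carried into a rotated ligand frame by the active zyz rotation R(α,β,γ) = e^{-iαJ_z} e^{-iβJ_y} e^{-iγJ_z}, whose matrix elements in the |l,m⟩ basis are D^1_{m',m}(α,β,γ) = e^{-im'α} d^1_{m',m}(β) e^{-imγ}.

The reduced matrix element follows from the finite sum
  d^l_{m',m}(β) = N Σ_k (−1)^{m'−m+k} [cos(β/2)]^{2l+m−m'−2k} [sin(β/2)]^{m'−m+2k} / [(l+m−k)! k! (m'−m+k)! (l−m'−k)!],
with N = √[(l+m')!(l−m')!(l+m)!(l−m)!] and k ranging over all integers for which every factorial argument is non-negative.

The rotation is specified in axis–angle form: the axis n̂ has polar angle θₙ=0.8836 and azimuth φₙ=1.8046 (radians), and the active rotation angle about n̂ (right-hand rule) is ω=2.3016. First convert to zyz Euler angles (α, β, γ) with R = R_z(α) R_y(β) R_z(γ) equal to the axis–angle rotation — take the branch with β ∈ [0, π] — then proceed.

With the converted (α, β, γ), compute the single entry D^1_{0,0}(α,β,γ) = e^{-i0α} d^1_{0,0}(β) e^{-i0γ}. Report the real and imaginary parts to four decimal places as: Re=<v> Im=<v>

Re=0.0036 Im=0.0000

Axis–angle → zyz. n̂ = (sinθₙcosφₙ, sinθₙsinφₙ, cosθₙ) = (-0.179095, +0.751995, +0.634372), ω = 2.3016.
R = I cosω + sinω [n̂]ₓ + (1−cosω) n̂n̂ᵀ gives
  R = [-0.613984, -0.696950, +0.370519; +0.247806, +0.275480, +0.928818; -0.749410, +0.662097, +0.003568]
β = atan2(√(R₁₃²+R₂₃²), R₃₃) = 1.567228; α = atan2(R₂₃, R₁₃) mod 2π = 1.191226; γ = atan2(R₃₂, −R₃₁) mod 2π = 0.723619
D^1_{0,0}(1.1912,1.5672,0.7236) = e^{-i·0·1.1912}·d^1_{0,0}(1.5672)·e^{-i·0·0.7236}. Compute d first:
With c≡cos(β/2)=0.708367 and s≡sin(β/2)=0.705844, N=[1·1·1·1]^{1/2}=1.000000
Admissible k: 0..1 (factorial args all ≥0)
  k=0: (−1)^0·1.0000/(1)·0.7084^2·0.7058^0 = +0.501784
  k=1: (−1)^1·1.0000/(1)·0.7084^0·0.7058^2 = -0.498216
d^1_{0,0}(1.5672) = +0.501784 -0.498216 = +0.003568
Phases: e^{-i·(0)·1.1912}=+1.000000+0.000000i, e^{-i·(0)·0.7236}=+1.000000+0.000000i ⇒ D=+0.003568+0.000000i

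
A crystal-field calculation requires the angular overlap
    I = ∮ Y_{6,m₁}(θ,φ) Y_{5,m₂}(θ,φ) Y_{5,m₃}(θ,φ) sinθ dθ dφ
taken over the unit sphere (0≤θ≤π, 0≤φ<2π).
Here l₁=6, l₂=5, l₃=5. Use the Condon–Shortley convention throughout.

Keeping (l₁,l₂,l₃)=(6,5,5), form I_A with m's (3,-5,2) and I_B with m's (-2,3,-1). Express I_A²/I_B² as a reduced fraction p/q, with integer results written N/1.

315/121

Same 6,5,5: normalisation and zero-m 3j drop out of the ratio.
A: Δ: 6! 6! 4! / 17! → 1/28588560; sum: t=0:+1/622080 = 1/622080; 3j²(6 5 5; 3 -5 2) = Δ·Π!·Σ² = 105/4862  (sign -1)
B: Δ: 6! 6! 4! / 17! → 1/28588560; sum: t=4:+1/55296 t=5:−1/25920 t=6:+1/138240 = -11/829440; 3j²(6 5 5; -2 3 -1) = Δ·Π!·Σ² = 11/1326  (sign -1)
I_A²/I_B² = (105/4862)/(11/1326) = 315/121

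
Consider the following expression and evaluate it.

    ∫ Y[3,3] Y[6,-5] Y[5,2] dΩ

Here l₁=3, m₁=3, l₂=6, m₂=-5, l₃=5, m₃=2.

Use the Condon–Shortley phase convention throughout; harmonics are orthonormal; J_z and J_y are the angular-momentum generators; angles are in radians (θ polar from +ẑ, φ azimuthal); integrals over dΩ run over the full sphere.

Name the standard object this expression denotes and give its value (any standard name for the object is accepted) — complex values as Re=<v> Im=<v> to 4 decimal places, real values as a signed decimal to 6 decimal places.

Gaunt coefficient, +0.169016

This is a Gaunt coefficient — the integral of a triple product of spherical harmonics over the sphere.
m-sum 0 ✓  L=14 even ✓  3≤5≤9 ✓
Π(2lᵢ+1) = 7×13×11 = 1001
triangle coeff Δ(3,6,5) = 1/675675
Σ_t [1,3]: t=1:−1/8640 t=2:+1/2304 t=3:−1/8640 = 7/34560
(3j)²=7/429 [(3 6 5; 0 0 0)], sign=-1
Σ_t [0,0]: t=0:+1/241920 = 1/241920
(3j)²=2/91 [(3 6 5; 3 -5 2)], sign=-1
⇒ 4πI² = 14/39
I = (+1)√(14/39/(4π)) = 0.16901560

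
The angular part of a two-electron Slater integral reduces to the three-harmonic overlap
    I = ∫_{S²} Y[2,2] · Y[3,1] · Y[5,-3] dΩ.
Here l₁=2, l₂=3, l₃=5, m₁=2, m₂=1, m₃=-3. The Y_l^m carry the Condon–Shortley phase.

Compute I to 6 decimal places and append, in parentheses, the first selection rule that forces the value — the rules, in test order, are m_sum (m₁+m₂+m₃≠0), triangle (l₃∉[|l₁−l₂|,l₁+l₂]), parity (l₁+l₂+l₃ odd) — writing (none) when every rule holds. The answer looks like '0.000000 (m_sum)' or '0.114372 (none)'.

Rules hold: Σm=0, L=10 even, 1≤5≤5.
N = 5·7·11 = 385
Δ = 0!·4!·6!/11! = 1/2310
Racah Σ t=0..0: t=0:+1/144 = 1/144
⇒ 3j(2 3 5; 0 0 0)² = 10/231, sgn -1
Racah Σ t=0..0: t=0:+1/1152 = 1/1152
⇒ 3j(2 3 5; 2 1 -3)² = 1/33, sgn +1
4πI² = N·(3j₀)²·(3jₘ)² = 50/99
I = -1·√(0.505051/4π) = -0.20047604
No selection rule forces the value: the integral is nonzero (none).

-0.200476 (none)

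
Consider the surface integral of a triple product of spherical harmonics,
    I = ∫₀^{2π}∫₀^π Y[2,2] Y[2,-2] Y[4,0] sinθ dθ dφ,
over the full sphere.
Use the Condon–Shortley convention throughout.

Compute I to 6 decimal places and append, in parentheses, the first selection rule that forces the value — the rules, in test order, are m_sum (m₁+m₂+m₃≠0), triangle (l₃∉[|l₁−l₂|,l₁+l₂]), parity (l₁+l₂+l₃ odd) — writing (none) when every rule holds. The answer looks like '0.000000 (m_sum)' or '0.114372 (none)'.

Rules hold: Σm=0, L=8 even, 0≤4≤4.
N = 5·5·9 = 225
Δ = 0!·4!·4!/9! = 1/630
Racah Σ t=0..0: t=0:+1/16 = 1/16
⇒ 3j(2 2 4; 0 0 0)² = 2/35, sgn +1
Racah Σ t=0..0: t=0:+1/576 = 1/576
⇒ 3j(2 2 4; 2 -2 0)² = 1/630, sgn +1
4πI² = N·(3j₀)²·(3jₘ)² = 1/49
I = +1·√(0.0204082/4π) = 0.04029926
No selection rule forces the value: the integral is nonzero (none).

0.040299 (none)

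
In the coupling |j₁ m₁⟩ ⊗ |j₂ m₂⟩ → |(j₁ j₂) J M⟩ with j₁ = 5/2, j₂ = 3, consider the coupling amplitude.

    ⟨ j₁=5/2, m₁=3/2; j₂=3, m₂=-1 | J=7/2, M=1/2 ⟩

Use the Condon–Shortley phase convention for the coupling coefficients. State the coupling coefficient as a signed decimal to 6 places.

+0.356348

triangle: 2!*3!*4!/10! = 288/3628800
(j±m)!: 4!*1!*2!*4!*4!*3! = 165888
prefactor² = (2J+1)*Δ*N² = 18432/175
  k=0: +1/(0!*2!*1!*2!*2!*2!) = 1/16
  k=1: −1/(1!*1!*0!*1!*3!*3!) = -1/36
Σ = 5/144  ⇒  CG² = 18432/175*(5/144)² = 8/63
CG = +√(8/63) = +0.356348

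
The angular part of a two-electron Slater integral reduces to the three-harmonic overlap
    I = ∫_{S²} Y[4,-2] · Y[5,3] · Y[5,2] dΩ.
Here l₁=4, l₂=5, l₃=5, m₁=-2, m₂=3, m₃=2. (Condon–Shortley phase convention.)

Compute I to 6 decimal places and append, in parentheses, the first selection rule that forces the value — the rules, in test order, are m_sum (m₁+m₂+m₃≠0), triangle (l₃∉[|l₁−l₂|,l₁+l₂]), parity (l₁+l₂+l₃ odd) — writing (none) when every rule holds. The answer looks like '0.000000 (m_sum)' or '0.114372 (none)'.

0.000000 (m_sum)

m-sum = -2 + 3 + 2 = 3 ≠ 0 ⇒ I = 0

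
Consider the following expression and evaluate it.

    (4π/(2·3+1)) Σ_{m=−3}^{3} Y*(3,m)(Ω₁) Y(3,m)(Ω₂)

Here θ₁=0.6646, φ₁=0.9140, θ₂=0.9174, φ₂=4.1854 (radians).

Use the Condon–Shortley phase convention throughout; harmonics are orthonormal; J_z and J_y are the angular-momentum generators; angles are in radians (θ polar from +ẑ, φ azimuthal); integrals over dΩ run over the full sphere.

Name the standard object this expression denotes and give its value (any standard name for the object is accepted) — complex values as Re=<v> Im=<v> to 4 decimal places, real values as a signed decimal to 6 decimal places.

Legendre polynomial (addition theorem), +0.010624

This sum is the spherical-harmonic addition theorem: it equals the Legendre polynomial P_l(cos γ) of the angle γ between the two directions.
Addition theorem: P_3(cos γ) = (4π/7) Σ_m Y*_{lm}(Ω₁) Y_{lm}(Ω₂), m = −3…3:
  m=-3: Y*=-0.09017 + 0.03808j  Y=0.20886 + 0.00212j  product -0.01891 + 0.00776j
  m=-2: Y*=-0.07784 + 0.29593j  Y=-0.19354 - 0.34053j  product 0.11584 - 0.03077j
  m=-1: Y*=0.25534 + 0.33119j  Y=-0.10939 + 0.18800j  product -0.09020 + 0.01177j
  m=+0: Y*=0.02883 + 0.00000j  Y=-0.26141 + 0.00000j  product -0.00754 + 0.00000j
  m=+1: Y*=-0.25534 + 0.33119j  Y=0.10939 + 0.18800j  product -0.09020 - 0.01177j
  m=+2: Y*=-0.07784 - 0.29593j  Y=-0.19354 + 0.34053j  product 0.11584 + 0.03077j
  m=+3: Y*=0.09017 + 0.03808j  Y=-0.20886 + 0.00212j  product -0.01891 - 0.00776j
Accumulated sum 0.00592 + 0.00000j; after 4π/(2l+1) scaling, 0.01062 + 0.00000j ⇒ P_3 = 0.010624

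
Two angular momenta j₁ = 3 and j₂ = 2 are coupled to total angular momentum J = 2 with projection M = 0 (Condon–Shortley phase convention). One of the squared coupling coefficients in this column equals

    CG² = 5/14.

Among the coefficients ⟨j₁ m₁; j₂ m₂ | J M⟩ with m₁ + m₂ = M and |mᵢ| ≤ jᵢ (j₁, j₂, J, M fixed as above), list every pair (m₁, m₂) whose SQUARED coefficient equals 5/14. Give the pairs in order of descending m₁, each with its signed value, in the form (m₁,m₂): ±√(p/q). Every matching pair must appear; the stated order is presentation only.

(2,-2): +√(5/14); (-2,2): −√(5/14)

Admissible pairs with m₁+m₂ = M = 0: (-2,2), (-1,1), (0,0), (1,-1), (2,-2)
  (m₁,m₂)=(2,-2): CG² = 5/14, CG = +√(5/14)   ← matches the target
  (m₁,m₂)=(1,-1): CG² = 1/7, CG = −√(1/7)
  (m₁,m₂)=(0,0): CG² = 0/1, CG = 0
  (m₁,m₂)=(-1,1): CG² = 1/7, CG = +√(1/7)
  (m₁,m₂)=(-2,2): CG² = 5/14, CG = −√(5/14)   ← matches the target
Pairs with CG² = 5/14: (2,-2): +√(5/14); (-2,2): −√(5/14)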